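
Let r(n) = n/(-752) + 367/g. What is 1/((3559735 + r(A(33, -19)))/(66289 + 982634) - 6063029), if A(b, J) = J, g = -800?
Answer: -39439504800/239122727502019499 ≈ -1.6493e-7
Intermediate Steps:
r(n) = -367/800 - n/752 (r(n) = n/(-752) + 367/(-800) = n*(-1/752) + 367*(-1/800) = -n/752 - 367/800 = -367/800 - n/752)
1/((3559735 + r(A(33, -19)))/(66289 + 982634) - 6063029) = 1/((3559735 + (-367/800 - 1/752*(-19)))/(66289 + 982634) - 6063029) = 1/((3559735 + (-367/800 + 19/752))/1048923 - 6063029) = 1/((3559735 - 16299/37600)*(1/1048923) - 6063029) = 1/((133846019701/37600)*(1/1048923) - 6063029) = 1/(133846019701/39439504800 - 6063029) = 1/(-239122727502019499/39439504800) = -39439504800/239122727502019499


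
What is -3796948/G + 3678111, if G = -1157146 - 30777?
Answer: 4369316450401/1187923 ≈ 3.6781e+6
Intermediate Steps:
G = -1187923
-3796948/G + 3678111 = -3796948/(-1187923) + 3678111 = -3796948*(-1/1187923) + 3678111 = 3796948/1187923 + 3678111 = 4369316450401/1187923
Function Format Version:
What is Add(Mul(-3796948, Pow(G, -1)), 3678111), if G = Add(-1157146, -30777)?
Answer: Rational(4369316450401, 1187923) ≈ 3.6781e+6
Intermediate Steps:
G = -1187923
Add(Mul(-3796948, Pow(G, -1)), 3678111) = Add(Mul(-3796948, Pow(-1187923, -1)), 3678111) = Add(Mul(-3796948, Rational(-1, 1187923)), 3678111) = Add(Rational(3796948, 1187923), 3678111) = Rational(4369316450401, 1187923)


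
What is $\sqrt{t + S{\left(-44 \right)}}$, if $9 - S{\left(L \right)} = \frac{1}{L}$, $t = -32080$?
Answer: $\frac{i \sqrt{15522353}}{22} \approx 179.08 i$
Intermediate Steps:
$S{\left(L \right)} = 9 - \frac{1}{L}$
$\sqrt{t + S{\left(-44 \right)}} = \sqrt{-32080 + \left(9 - \frac{1}{-44}\right)} = \sqrt{-32080 + \left(9 - - \frac{1}{44}\right)} = \sqrt{-32080 + \left(9 + \frac{1}{44}\right)} = \sqrt{-32080 + \frac{397}{44}} = \sqrt{- \frac{1411123}{44}} = \frac{i \sqrt{15522353}}{22}$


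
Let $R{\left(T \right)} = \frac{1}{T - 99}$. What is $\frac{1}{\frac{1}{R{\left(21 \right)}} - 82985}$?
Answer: $- \frac{1}{83063} \approx -1.2039 \cdot 10^{-5}$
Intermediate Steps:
$R{\left(T \right)} = \frac{1}{-99 + T}$
$\frac{1}{\frac{1}{R{\left(21 \right)}} - 82985} = \frac{1}{\frac{1}{\frac{1}{-99 + 21}} - 82985} = \frac{1}{\frac{1}{\frac{1}{-78}} - 82985} = \frac{1}{\frac{1}{- \frac{1}{78}} - 82985} = \frac{1}{-78 - 82985} = \frac{1}{-83063} = - \frac{1}{83063}$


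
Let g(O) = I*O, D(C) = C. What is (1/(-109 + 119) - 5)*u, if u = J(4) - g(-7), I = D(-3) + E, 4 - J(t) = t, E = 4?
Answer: -343/10 ≈ -34.300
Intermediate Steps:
J(t) = 4 - t
I = 1 (I = -3 + 4 = 1)
g(O) = O (g(O) = 1*O = O)
u = 7 (u = (4 - 1*4) - 1*(-7) = (4 - 4) + 7 = 0 + 7 = 7)
(1/(-109 + 119) - 5)*u = (1/(-109 + 119) - 5)*7 = (1/10 - 5)*7 = -49/10*7 = -343/10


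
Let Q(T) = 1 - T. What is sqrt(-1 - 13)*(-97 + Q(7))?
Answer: -103*I*sqrt(14) ≈ -385.39*I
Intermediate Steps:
sqrt(-1 - 13)*(-97 + Q(7)) = sqrt(-1 - 13)*(-97 + (1 - 1*7)) = sqrt(-14)*(-97 + (1 - 7)) = (I*sqrt(14))*(-97 - 6) = (I*sqrt(14))*(-103) = -103*I*sqrt(14)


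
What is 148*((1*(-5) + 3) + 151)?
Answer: 22052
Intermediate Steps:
148*((1*(-5) + 3) + 151) = 148*((-5 + 3) + 151) = 148*(-2 + 151) = 148*149 = 22052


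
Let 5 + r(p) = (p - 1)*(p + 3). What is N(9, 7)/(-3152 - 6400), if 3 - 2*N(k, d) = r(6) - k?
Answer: 7/4776 ≈ 0.0014657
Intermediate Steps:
r(p) = -5 + (-1 + p)*(3 + p) (r(p) = -5 + (p - 1)*(p + 3) = -5 + (-1 + p)*(3 + p))
N(k, d) = -37/2 + k/2 (N(k, d) = 3/2 - ((-8 + 6**2 + 2*6) - k)/2 = 3/2 - ((-8 + 36 + 12) - k)/2 = 3/2 - (40 - k)/2 = 3/2 + (-20 + k/2) = -37/2 + k/2)
N(9, 7)/(-3152 - 6400) = (-37/2 + (1/2)*9)/(-3152 - 6400) = (-37/2 + 9/2)/(-9552) = -1/9552*(-14) = 7/4776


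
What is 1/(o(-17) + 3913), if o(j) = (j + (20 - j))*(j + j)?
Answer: 1/3233 ≈ 0.00030931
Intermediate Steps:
o(j) = 40*j (o(j) = 20*(2*j) = 40*j)
1/(o(-17) + 3913) = 1/(40*(-17) + 3913) = 1/(-680 + 3913) = 1/3233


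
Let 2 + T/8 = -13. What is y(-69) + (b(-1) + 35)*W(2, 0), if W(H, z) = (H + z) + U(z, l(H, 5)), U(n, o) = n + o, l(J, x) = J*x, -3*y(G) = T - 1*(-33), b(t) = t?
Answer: 437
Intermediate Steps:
T = -120 (T = -16 + 8*(-13) = -16 - 104 = -120)
y(G) = 29 (y(G) = -(-120 - 1*(-33))/3 = -(-120 + 33)/3 = -⅓*(-87) = 29)
W(H, z) = 2*z + 6*H (W(H, z) = (H + z) + (z + H*5) = (H + z) + (z + 5*H) = 2*z + 6*H)
y(-69) + (b(-1) + 35)*W(2, 0) = 29 + (-1 + 35)*(2*0 + 6*2) = 29 + 34*(0 + 12) = 29 + 34*12 = 29 + 408 = 437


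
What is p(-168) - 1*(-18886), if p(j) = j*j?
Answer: 47110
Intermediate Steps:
p(j) = j²
p(-168) - 1*(-18886) = (-168)² - 1*(-18886) = 28224 + 18886 = 47110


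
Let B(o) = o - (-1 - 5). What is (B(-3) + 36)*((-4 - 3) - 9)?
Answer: -624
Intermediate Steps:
B(o) = 6 + o (B(o) = o - 1*(-6) = o + 6 = 6 + o)
(B(-3) + 36)*((-4 - 3) - 9) = ((6 - 3) + 36)*((-4 - 3) - 9) = (3 + 36)*(-7 - 9) = 39*(-16) = -624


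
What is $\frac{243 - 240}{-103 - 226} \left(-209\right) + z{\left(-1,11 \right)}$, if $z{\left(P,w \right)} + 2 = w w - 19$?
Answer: $\frac{33527}{329} \approx 101.91$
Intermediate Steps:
$z{\left(P,w \right)} = -21 + w^{2}$ ($z{\left(P,w \right)} = -2 + \left(w w - 19\right) = -2 + \left(w^{2} - 19\right) = -2 + \left(-19 + w^{2}\right) = -21 + w^{2}$)
$\frac{243 - 240}{-103 - 226} \left(-209\right) + z{\left(-1,11 \right)} = \frac{243 - 240}{-103 - 226} \left(-209\right) - \left(21 - 11^{2}\right) = \frac{3}{-329} \left(-209\right) + \left(-21 + 121\right) = 3 \left(- \frac{1}{329}\right) \left(-209\right) + 100 = \left(- \frac{3}{329}\right) \left(-209\right) + 100 = \frac{627}{329} + 100 = \frac{33527}{329}$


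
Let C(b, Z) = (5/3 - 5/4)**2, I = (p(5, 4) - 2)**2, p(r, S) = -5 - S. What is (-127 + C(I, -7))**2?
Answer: 333537169/20736 ≈ 16085.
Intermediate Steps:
I = 121 (I = ((-5 - 1*4) - 2)**2 = ((-5 - 4) - 2)**2 = (-9 - 2)**2 = (-11)**2 = 121)
C(b, Z) = 25/144 (C(b, Z) = (5*(1/3) - 5*1/4)**2 = (5/3 - 5/4)**2 = (5/12)**2 = 25/144)
(-127 + C(I, -7))**2 = (-127 + 25/144)**2 = (-18263/144)**2 = 333537169/20736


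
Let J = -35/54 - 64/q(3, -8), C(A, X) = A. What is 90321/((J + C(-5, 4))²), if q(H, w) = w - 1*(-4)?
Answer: 263376036/312481 ≈ 842.85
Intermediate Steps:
q(H, w) = 4 + w (q(H, w) = w + 4 = 4 + w)
J = 829/54 (J = -35/54 - 64/(4 - 8) = -35*1/54 - 64/(-4) = -35/54 - 64*(-¼) = -35/54 + 16 = 829/54 ≈ 15.352)
90321/((J + C(-5, 4))²) = 90321/((829/54 - 5)²) = 90321/((559/54)²) = 90321/(312481/2916) = 90321*(2916/312481) = 263376036/312481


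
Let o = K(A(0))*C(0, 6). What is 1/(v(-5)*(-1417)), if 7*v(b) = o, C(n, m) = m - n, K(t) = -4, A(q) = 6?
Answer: 7/34008 ≈ 0.00020583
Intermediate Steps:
o = -24 (o = -4*(6 - 1*0) = -4*(6 + 0) = -4*6 = -24)
v(b) = -24/7 (v(b) = (⅐)*(-24) = -24/7)
1/(v(-5)*(-1417)) = 1/(-24/7*(-1417)) = 1/(34008/7) = 7/34008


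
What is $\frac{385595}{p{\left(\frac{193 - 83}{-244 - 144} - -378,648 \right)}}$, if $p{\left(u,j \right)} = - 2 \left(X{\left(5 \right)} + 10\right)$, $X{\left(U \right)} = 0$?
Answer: $- \frac{77119}{4} \approx -19280.0$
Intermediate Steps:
$p{\left(u,j \right)} = -20$ ($p{\left(u,j \right)} = - 2 \left(0 + 10\right) = \left(-2\right) 10 = -20$)
$\frac{385595}{p{\left(\frac{193 - 83}{-244 - 144} - -378,648 \right)}} = \frac{385595}{-20} = 385595 \left(- \frac{1}{20}\right) = - \frac{77119}{4}$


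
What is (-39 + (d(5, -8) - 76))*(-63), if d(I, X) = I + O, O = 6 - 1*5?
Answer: 6867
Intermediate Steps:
O = 1 (O = 6 - 5 = 1)
d(I, X) = 1 + I (d(I, X) = I + 1 = 1 + I)
(-39 + (d(5, -8) - 76))*(-63) = (-39 + ((1 + 5) - 76))*(-63) = (-39 + (6 - 76))*(-63) = (-39 - 70)*(-63) = -109*(-63) = 6867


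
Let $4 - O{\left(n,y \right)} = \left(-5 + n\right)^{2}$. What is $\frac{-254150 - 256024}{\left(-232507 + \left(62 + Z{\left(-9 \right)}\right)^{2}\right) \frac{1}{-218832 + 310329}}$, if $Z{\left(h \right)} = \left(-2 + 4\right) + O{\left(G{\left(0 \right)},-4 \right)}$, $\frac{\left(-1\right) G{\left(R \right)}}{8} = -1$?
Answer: $\frac{158773437}{779} \approx 2.0382 \cdot 10^{5}$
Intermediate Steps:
$G{\left(R \right)} = 8$ ($G{\left(R \right)} = \left(-8\right) \left(-1\right) = 8$)
$O{\left(n,y \right)} = 4 - \left(-5 + n\right)^{2}$
$Z{\left(h \right)} = -3$ ($Z{\left(h \right)} = \left(-2 + 4\right) + \left(4 - \left(-5 + 8\right)^{2}\right) = 2 + \left(4 - 3^{2}\right) = 2 + \left(4 - 9\right) = 2 - 5 = -3$)
$\frac{-254150 - 256024}{\left(-232507 + \left(62 + Z{\left(-9 \right)}\right)^{2}\right) \frac{1}{-218832 + 310329}} = \frac{-254150 - 256024}{\left(-232507 + \left(62 - 3\right)^{2}\right) \frac{1}{-218832 + 310329}} = - \frac{510174}{\left(-232507 + 59^{2}\right) \frac{1}{91497}} = - \frac{510174}{\left(-232507 + 3481\right) \frac{1}{91497}} = - \frac{510174}{\left(-229026\right) \frac{1}{91497}} = - \frac{510174}{- \frac{10906}{4357}} = \left(-510174\right) \left(- \frac{4357}{10906}\right) = \frac{158773437}{779}$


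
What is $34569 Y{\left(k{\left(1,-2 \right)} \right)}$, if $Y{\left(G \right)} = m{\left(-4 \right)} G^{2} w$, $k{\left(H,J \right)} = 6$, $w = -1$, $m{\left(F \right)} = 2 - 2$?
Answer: $0$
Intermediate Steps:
$m{\left(F \right)} = 0$
$Y{\left(G \right)} = 0$ ($Y{\left(G \right)} = 0 G^{2} \left(-1\right) = 0 \left(-1\right) = 0$)
$34569 Y{\left(k{\left(1,-2 \right)} \right)} = 34569 \cdot 0 = 0$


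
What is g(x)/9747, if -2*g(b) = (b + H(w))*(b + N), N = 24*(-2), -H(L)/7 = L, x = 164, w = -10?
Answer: -1508/1083 ≈ -1.3924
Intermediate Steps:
H(L) = -7*L
N = -48
g(b) = -(-48 + b)*(70 + b)/2 (g(b) = -(b - 7*(-10))*(b - 48)/2 = -(b + 70)*(-48 + b)/2 = -(70 + b)*(-48 + b)/2 = -(-48 + b)*(70 + b)/2)
g(x)/9747 = (1680 - 11*164 - ½*164²)/9747 = (1680 - 1804 - ½*26896)*(1/9747) = (1680 - 1804 - 13448)*(1/9747) = -13572*1/9747 = -1508/1083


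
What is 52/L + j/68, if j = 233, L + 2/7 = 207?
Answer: 361903/98396 ≈ 3.6780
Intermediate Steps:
L = 1447/7 (L = -2/7 + 207 = 1447/7 ≈ 206.71)
52/L + j/68 = 52/(1447/7) + 233/68 = 52*(7/1447) + 233*(1/68) = 364/1447 + 233/68 = 361903/98396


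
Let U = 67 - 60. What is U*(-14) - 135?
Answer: -233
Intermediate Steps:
U = 7
U*(-14) - 135 = 7*(-14) - 135 = -98 - 135 = -233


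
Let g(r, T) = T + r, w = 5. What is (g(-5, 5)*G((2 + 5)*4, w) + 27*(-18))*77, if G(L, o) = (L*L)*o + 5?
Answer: -37422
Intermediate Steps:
G(L, o) = 5 + o*L² (G(L, o) = L²*o + 5 = o*L² + 5 = 5 + o*L²)
(g(-5, 5)*G((2 + 5)*4, w) + 27*(-18))*77 = ((5 - 5)*(5 + 5*((2 + 5)*4)²) + 27*(-18))*77 = (0*(5 + 5*(7*4)²) - 486)*77 = (0*(5 + 5*28²) - 486)*77 = (0*(5 + 5*784) - 486)*77 = (0*(5 + 3920) - 486)*77 = (0*3925 - 486)*77 = (0 - 486)*77 = -486*77 = -37422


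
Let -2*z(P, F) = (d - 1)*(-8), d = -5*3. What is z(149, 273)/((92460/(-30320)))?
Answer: 97024/4623 ≈ 20.987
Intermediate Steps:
d = -15
z(P, F) = -64 (z(P, F) = -(-15 - 1)*(-8)/2 = -(-8)*(-8) = -1/2*128 = -64)
z(149, 273)/((92460/(-30320))) = -64/(92460/(-30320)) = -64/(92460*(-1/30320)) = -64/(-4623/1516) = -64*(-1516/4623) = 97024/4623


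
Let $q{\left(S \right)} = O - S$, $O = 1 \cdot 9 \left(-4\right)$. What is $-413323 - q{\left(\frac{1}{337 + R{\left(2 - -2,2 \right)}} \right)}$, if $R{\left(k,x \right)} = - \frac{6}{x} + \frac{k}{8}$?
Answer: $- \frac{276489001}{669} \approx -4.1329 \cdot 10^{5}$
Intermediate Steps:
$O = -36$ ($O = 9 \left(-4\right) = -36$)
$R{\left(k,x \right)} = - \frac{6}{x} + \frac{k}{8}$ ($R{\left(k,x \right)} = - \frac{6}{x} + k \frac{1}{8} = - \frac{6}{x} + \frac{k}{8}$)
$q{\left(S \right)} = -36 - S$
$-413323 - q{\left(\frac{1}{337 + R{\left(2 - -2,2 \right)}} \right)} = -413323 - \left(-36 - \frac{1}{337 + \left(- \frac{6}{2} + \frac{2 - -2}{8}\right)}\right) = -413323 - \left(-36 - \frac{1}{337 + \left(\left(-6\right) \frac{1}{2} + \frac{2 + 2}{8}\right)}\right) = -413323 - \left(-36 - \frac{1}{337 + \left(-3 + \frac{1}{8} \cdot 4\right)}\right) = -413323 - \left(-36 - \frac{1}{337 + \left(-3 + \frac{1}{2}\right)}\right) = -413323 - \left(-36 - \frac{1}{337 - \frac{5}{2}}\right) = -413323 - \left(-36 - \frac{1}{\frac{669}{2}}\right) = -413323 - \left(-36 - \frac{2}{669}\right) = -413323 - - \frac{24086}{669} = -413323 + \frac{24086}{669} = - \frac{276489001}{669}$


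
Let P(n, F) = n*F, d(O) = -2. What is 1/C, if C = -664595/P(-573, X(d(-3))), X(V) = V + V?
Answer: -2292/664595 ≈ -0.0034487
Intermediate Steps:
X(V) = 2*V
P(n, F) = F*n
C = -664595/2292 (C = -664595/((2*(-2))*(-573)) = -664595/((-4*(-573))) = -664595/2292 ≈ -289.96)
1/C = 1/(-664595/2292) = -2292/664595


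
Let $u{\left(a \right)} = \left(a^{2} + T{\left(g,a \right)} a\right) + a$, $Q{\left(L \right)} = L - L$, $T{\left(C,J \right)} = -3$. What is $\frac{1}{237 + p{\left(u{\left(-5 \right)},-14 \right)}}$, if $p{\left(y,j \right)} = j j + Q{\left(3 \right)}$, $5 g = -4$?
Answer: $\frac{1}{433} \approx 0.0023095$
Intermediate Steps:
$g = - \frac{4}{5}$ ($g = \frac{1}{5} \left(-4\right) = - \frac{4}{5} \approx -0.8$)
$Q{\left(L \right)} = 0$
$u{\left(a \right)} = a^{2} - 2 a$ ($u{\left(a \right)} = \left(a^{2} - 3 a\right) + a = a^{2} - 2 a$)
$p{\left(y,j \right)} = j^{2}$ ($p{\left(y,j \right)} = j j + 0 = j^{2} + 0 = j^{2}$)
$\frac{1}{237 + p{\left(u{\left(-5 \right)},-14 \right)}} = \frac{1}{237 + \left(-14\right)^{2}} = \frac{1}{237 + 196} = \frac{1}{433}$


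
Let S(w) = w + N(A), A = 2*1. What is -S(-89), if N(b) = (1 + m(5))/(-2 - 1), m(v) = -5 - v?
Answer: 86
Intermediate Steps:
A = 2
N(b) = 3 (N(b) = (1 + (-5 - 1*5))/(-2 - 1) = (1 + (-5 - 5))/(-3) = (1 - 10)*(-1/3) = -9*(-1/3) = 3)
S(w) = 3 + w (S(w) = w + 3 = 3 + w)
-S(-89) = -(3 - 89) = -1*(-86) = 86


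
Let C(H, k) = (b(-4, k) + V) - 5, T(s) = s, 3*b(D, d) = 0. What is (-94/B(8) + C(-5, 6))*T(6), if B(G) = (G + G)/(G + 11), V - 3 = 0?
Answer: -2727/4 ≈ -681.75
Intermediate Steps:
V = 3 (V = 3 + 0 = 3)
b(D, d) = 0 (b(D, d) = (⅓)*0 = 0)
C(H, k) = -2 (C(H, k) = (0 + 3) - 5 = 3 - 5 = -2)
B(G) = 2*G/(11 + G) (B(G) = (2*G)/(11 + G) = 2*G/(11 + G))
(-94/B(8) + C(-5, 6))*T(6) = (-94/(2*8/(11 + 8)) - 2)*6 = (-94/(2*8/19) - 2)*6 = (-94/(2*8*(1/19)) - 2)*6 = (-94/16/19 - 2)*6 = (-94*19/16 - 2)*6 = (-893/8 - 2)*6 = -909/8*6 = -2727/4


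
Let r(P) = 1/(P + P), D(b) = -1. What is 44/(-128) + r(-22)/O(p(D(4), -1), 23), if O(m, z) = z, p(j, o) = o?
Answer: -2791/8096 ≈ -0.34474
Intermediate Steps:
r(P) = 1/(2*P)
44/(-128) + r(-22)/O(p(D(4), -1), 23) = 44/(-128) + ((1/2)/(-22))/23 = 44*(-1/128) + ((1/2)*(-1/22))*(1/23) = -11/32 - 1/44*1/23 = -11/32 - 1/1012 = -2791/8096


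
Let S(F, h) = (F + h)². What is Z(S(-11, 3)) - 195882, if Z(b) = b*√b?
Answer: -195370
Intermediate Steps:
Z(b) = b^(3/2)
Z(S(-11, 3)) - 195882 = ((-11 + 3)²)^(3/2) - 195882 = ((-8)²)^(3/2) - 195882 = 64^(3/2) - 195882 = 512 - 195882 = -195370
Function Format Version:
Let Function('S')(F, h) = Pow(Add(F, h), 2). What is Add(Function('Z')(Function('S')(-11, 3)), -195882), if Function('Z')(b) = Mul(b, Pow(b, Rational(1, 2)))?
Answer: -195370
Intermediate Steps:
Function('Z')(b) = Pow(b, Rational(3, 2))
Add(Function('Z')(Function('S')(-11, 3)), -195882) = Add(Pow(Pow(Add(-11, 3), 2), Rational(3, 2)), -195882) = Add(Pow(Pow(-8, 2), Rational(3, 2)), -195882) = Add(Pow(64, Rational(3, 2)), -195882) = Add(512, -195882) = -195370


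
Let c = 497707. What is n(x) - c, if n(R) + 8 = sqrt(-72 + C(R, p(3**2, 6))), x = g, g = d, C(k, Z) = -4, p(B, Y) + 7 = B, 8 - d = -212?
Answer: -497715 + 2*I*sqrt(19) ≈ -4.9772e+5 + 8.7178*I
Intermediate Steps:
d = 220 (d = 8 - 1*(-212) = 8 + 212 = 220)
p(B, Y) = -7 + B
g = 220
x = 220
n(R) = -8 + 2*I*sqrt(19) (n(R) = -8 + sqrt(-72 - 4) = -8 + sqrt(-76) = -8 + 2*I*sqrt(19))
n(x) - c = (-8 + 2*I*sqrt(19)) - 1*497707 = (-8 + 2*I*sqrt(19)) - 497707 = -497715 + 2*I*sqrt(19)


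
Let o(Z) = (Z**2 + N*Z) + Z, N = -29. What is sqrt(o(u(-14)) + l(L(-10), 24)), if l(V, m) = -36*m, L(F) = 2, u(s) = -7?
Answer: I*sqrt(619) ≈ 24.88*I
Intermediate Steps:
o(Z) = Z**2 - 28*Z (o(Z) = (Z**2 - 29*Z) + Z = Z**2 - 28*Z)
sqrt(o(u(-14)) + l(L(-10), 24)) = sqrt(-7*(-28 - 7) - 36*24) = sqrt(-7*(-35) - 864) = sqrt(245 - 864) = sqrt(-619) = I*sqrt(619)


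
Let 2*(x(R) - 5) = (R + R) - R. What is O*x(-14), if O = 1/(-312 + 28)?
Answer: 1/142 ≈ 0.0070423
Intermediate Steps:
x(R) = 5 + R/2 (x(R) = 5 + ((R + R) - R)/2 = 5 + (2*R - R)/2 = 5 + R/2)
O = -1/284 (O = 1/(-284) = -1/284 ≈ -0.0035211)
O*x(-14) = -(5 + (½)*(-14))/284 = -(5 - 7)/284 = -1/284*(-2) = 1/142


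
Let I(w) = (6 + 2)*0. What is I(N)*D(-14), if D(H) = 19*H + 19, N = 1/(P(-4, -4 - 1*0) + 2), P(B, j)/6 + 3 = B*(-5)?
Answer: 0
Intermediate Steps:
P(B, j) = -18 - 30*B (P(B, j) = -18 + 6*(B*(-5)) = -18 + 6*(-5*B) = -18 - 30*B)
N = 1/104 (N = 1/((-18 - 30*(-4)) + 2) = 1/((-18 + 120) + 2) = 1/(102 + 2) = 1/104 ≈ 0.0096154)
I(w) = 0 (I(w) = 8*0 = 0)
D(H) = 19 + 19*H
I(N)*D(-14) = 0*(19 + 19*(-14)) = 0*(19 - 266) = 0*(-247) = 0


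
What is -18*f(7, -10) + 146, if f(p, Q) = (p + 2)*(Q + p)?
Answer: 632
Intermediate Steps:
f(p, Q) = (2 + p)*(Q + p)
-18*f(7, -10) + 146 = -18*(7² + 2*(-10) + 2*7 - 10*7) + 146 = -18*(49 - 20 + 14 - 70) + 146 = -18*(-27) + 146 = 486 + 146 = 632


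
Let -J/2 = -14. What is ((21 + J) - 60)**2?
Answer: 121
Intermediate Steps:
J = 28 (J = -2*(-14) = 28)
((21 + J) - 60)**2 = ((21 + 28) - 60)**2 = (49 - 60)**2 = (-11)**2 = 121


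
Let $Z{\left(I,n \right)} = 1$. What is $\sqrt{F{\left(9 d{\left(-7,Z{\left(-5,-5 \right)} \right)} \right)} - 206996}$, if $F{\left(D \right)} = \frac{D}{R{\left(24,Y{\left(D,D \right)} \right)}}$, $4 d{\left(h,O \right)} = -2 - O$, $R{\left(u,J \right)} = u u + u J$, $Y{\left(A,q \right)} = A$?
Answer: $\frac{i \sqrt{1752014282}}{92} \approx 454.97 i$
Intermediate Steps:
$R{\left(u,J \right)} = u^{2} + J u$
$d{\left(h,O \right)} = - \frac{1}{2} - \frac{O}{4}$ ($d{\left(h,O \right)} = \frac{-2 - O}{4} = - \frac{1}{2} - \frac{O}{4}$)
$F{\left(D \right)} = \frac{D}{576 + 24 D}$ ($F{\left(D \right)} = \frac{D}{24 \left(D + 24\right)} = \frac{D}{24 \left(24 + D\right)} = \frac{D}{576 + 24 D}$)
$\sqrt{F{\left(9 d{\left(-7,Z{\left(-5,-5 \right)} \right)} \right)} - 206996} = \sqrt{\frac{9 \left(- \frac{1}{2} - \frac{1}{4}\right)}{24 \left(24 + 9 \left(- \frac{1}{2} - \frac{1}{4}\right)\right)} - 206996} = \sqrt{\frac{9 \left(- \frac{3}{4}\right)}{24 \left(24 + 9 \left(- \frac{3}{4}\right)\right)} - 206996} = \sqrt{\frac{1}{24} \left(- \frac{27}{4}\right) \frac{1}{24 - \frac{27}{4}} - 206996} = \sqrt{\frac{1}{24} \left(- \frac{27}{4}\right) \frac{1}{\frac{69}{4}} - 206996} = \sqrt{\frac{1}{24} \left(- \frac{27}{4}\right) \frac{4}{69} - 206996} = \sqrt{- \frac{3}{184} - 206996} = \sqrt{- \frac{38087267}{184}} = \frac{i \sqrt{1752014282}}{92}$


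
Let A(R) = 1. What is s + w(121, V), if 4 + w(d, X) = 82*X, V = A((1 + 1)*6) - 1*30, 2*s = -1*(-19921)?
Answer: 15157/2 ≈ 7578.5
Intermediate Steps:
s = 19921/2 (s = (-1*(-19921))/2 = (½)*19921 = 19921/2 ≈ 9960.5)
V = -29 (V = 1 - 1*30 = 1 - 30 = -29)
w(d, X) = -4 + 82*X
s + w(121, V) = 19921/2 + (-4 + 82*(-29)) = 19921/2 + (-4 - 2378) = 19921/2 - 2382 = 15157/2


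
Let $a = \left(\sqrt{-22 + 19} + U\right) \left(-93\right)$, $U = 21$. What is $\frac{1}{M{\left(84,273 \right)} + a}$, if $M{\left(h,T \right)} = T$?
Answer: $\frac{i}{3 \left(- 560 i + 31 \sqrt{3}\right)} \approx -0.00058982 + 5.6552 \cdot 10^{-5} i$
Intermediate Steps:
$a = -1953 - 93 i \sqrt{3}$ ($a = \left(\sqrt{-22 + 19} + 21\right) \left(-93\right) = \left(\sqrt{-3} + 21\right) \left(-93\right) = \left(i \sqrt{3} + 21\right) \left(-93\right) = \left(21 + i \sqrt{3}\right) \left(-93\right) = -1953 - 93 i \sqrt{3} \approx -1953.0 - 161.08 i$)
$\frac{1}{M{\left(84,273 \right)} + a} = \frac{1}{273 - \left(1953 + 93 i \sqrt{3}\right)} = \frac{1}{-1680 - 93 i \sqrt{3}}$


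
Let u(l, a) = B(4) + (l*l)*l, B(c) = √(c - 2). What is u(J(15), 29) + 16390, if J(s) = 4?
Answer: 16454 + √2 ≈ 16455.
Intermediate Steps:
B(c) = √(-2 + c)
u(l, a) = √2 + l³ (u(l, a) = √(-2 + 4) + (l*l)*l = √2 + l²*l = √2 + l³)
u(J(15), 29) + 16390 = (√2 + 4³) + 16390 = (√2 + 64) + 16390 = (64 + √2) + 16390 = 16454 + √2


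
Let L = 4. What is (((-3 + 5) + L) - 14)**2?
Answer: 64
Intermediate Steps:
(((-3 + 5) + L) - 14)**2 = (((-3 + 5) + 4) - 14)**2 = ((2 + 4) - 14)**2 = (6 - 14)**2 = (-8)**2 = 64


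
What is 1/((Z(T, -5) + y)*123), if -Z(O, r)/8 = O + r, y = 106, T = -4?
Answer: 1/21894 ≈ 4.5675e-5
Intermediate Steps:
Z(O, r) = -8*O - 8*r (Z(O, r) = -8*(O + r) = -8*O - 8*r)
1/((Z(T, -5) + y)*123) = 1/(((-8*(-4) - 8*(-5)) + 106)*123) = 1/(((32 + 40) + 106)*123) = 1/((72 + 106)*123) = 1/(178*123) = 1/21894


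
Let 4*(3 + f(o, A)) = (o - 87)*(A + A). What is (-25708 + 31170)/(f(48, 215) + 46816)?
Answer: 10924/85241 ≈ 0.12815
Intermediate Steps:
f(o, A) = -3 + A*(-87 + o)/2 (f(o, A) = -3 + ((o - 87)*(A + A))/4 = -3 + ((-87 + o)*(2*A))/4 = -3 + (2*A*(-87 + o))/4 = -3 + A*(-87 + o)/2)
(-25708 + 31170)/(f(48, 215) + 46816) = (-25708 + 31170)/((-3 - 87/2*215 + (½)*215*48) + 46816) = 5462/((-3 - 18705/2 + 5160) + 46816) = 5462/(-8391/2 + 46816) = 5462/(85241/2) = 5462*(2/85241) = 10924/85241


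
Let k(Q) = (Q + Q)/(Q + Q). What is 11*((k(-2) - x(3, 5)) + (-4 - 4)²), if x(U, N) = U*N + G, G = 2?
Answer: 528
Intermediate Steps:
k(Q) = 1 (k(Q) = (2*Q)/((2*Q)) = (2*Q)*(1/(2*Q)) = 1)
x(U, N) = 2 + N*U (x(U, N) = U*N + 2 = N*U + 2 = 2 + N*U)
11*((k(-2) - x(3, 5)) + (-4 - 4)²) = 11*((1 - (2 + 5*3)) + (-4 - 4)²) = 11*((1 - (2 + 15)) + (-8)²) = 11*((1 - 1*17) + 64) = 11*((1 - 17) + 64) = 11*(-16 + 64) = 11*48 = 528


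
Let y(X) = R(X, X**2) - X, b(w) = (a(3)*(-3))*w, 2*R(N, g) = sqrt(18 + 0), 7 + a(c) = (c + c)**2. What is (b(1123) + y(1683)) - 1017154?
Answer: -1116538 + 3*sqrt(2)/2 ≈ -1.1165e+6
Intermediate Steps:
a(c) = -7 + 4*c**2 (a(c) = -7 + (c + c)**2 = -7 + (2*c)**2 = -7 + 4*c**2)
R(N, g) = 3*sqrt(2)/2 (R(N, g) = sqrt(18 + 0)/2 = sqrt(18)/2 = (3*sqrt(2))/2 = 3*sqrt(2)/2)
b(w) = -87*w (b(w) = ((-7 + 4*3**2)*(-3))*w = ((-7 + 4*9)*(-3))*w = ((-7 + 36)*(-3))*w = (29*(-3))*w = -87*w)
y(X) = -X + 3*sqrt(2)/2 (y(X) = 3*sqrt(2)/2 - X = -X + 3*sqrt(2)/2)
(b(1123) + y(1683)) - 1017154 = (-87*1123 + (-1*1683 + 3*sqrt(2)/2)) - 1017154 = (-97701 + (-1683 + 3*sqrt(2)/2)) - 1017154 = (-99384 + 3*sqrt(2)/2) - 1017154 = -1116538 + 3*sqrt(2)/2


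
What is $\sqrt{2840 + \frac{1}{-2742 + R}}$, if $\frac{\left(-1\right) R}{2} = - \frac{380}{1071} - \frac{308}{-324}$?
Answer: $\frac{\sqrt{496403166910033526}}{13220812} \approx 53.292$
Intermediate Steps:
$R = - \frac{11486}{9639}$ ($R = - 2 \left(- \frac{380}{1071} - \frac{308}{-324}\right) = - 2 \left(\left(-380\right) \frac{1}{1071} - - \frac{77}{81}\right) = - 2 \left(- \frac{380}{1071} + \frac{77}{81}\right) = \left(-2\right) \frac{5743}{9639} = - \frac{11486}{9639} \approx -1.1916$)
$\sqrt{2840 + \frac{1}{-2742 + R}} = \sqrt{2840 + \frac{1}{-2742 - \frac{11486}{9639}}} = \sqrt{2840 + \frac{1}{- \frac{26441624}{9639}}} = \sqrt{2840 - \frac{9639}{26441624}} = \sqrt{\frac{75094202521}{26441624}} = \frac{\sqrt{496403166910033526}}{13220812}$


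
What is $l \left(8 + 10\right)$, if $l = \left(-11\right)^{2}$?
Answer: $2178$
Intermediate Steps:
$l = 121$
$l \left(8 + 10\right) = 121 \left(8 + 10\right) = 121 \cdot 18 = 2178$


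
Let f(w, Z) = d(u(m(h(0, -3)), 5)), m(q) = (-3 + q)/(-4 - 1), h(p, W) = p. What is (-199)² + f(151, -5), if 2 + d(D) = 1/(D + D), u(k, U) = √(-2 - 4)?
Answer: 39599 - I*√6/12 ≈ 39599.0 - 0.20412*I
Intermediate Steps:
m(q) = ⅗ - q/5 (m(q) = (-3 + q)/(-5) = (-3 + q)*(-⅕) = ⅗ - q/5)
u(k, U) = I*√6 (u(k, U) = √(-6) = I*√6)
d(D) = -2 + 1/(2*D) (d(D) = -2 + 1/(D + D) = -2 + 1/(2*D))
f(w, Z) = -2 - I*√6/12 (f(w, Z) = -2 + 1/(2*((I*√6))) = -2 + (-I*√6/6)/2 = -2 - I*√6/12)
(-199)² + f(151, -5) = (-199)² + (-2 - I*√6/12) = 39601 + (-2 - I*√6/12) = 39599 - I*√6/12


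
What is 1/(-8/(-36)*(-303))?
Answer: -3/202 ≈ -0.014851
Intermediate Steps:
1/(-8/(-36)*(-303)) = 1/(-8*(-1/36)*(-303)) = 1/((2/9)*(-303)) = 1/(-202/3) = -3/202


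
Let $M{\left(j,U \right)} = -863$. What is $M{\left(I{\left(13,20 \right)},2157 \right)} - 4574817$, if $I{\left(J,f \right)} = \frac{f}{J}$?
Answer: $-4575680$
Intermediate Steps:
$M{\left(I{\left(13,20 \right)},2157 \right)} - 4574817 = -863 - 4574817 = -4575680$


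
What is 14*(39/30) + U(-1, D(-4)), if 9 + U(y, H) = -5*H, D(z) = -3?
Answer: 121/5 ≈ 24.200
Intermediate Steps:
U(y, H) = -9 - 5*H
14*(39/30) + U(-1, D(-4)) = 14*(39/30) + (-9 - 5*(-3)) = 14*(39*(1/30)) + (-9 + 15) = 14*(13/10) + 6 = 91/5 + 6 = 121/5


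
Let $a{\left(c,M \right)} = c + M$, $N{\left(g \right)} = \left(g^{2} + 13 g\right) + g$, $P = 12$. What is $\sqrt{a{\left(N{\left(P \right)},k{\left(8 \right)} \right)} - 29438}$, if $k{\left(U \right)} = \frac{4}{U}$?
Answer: $\frac{i \sqrt{116502}}{2} \approx 170.66 i$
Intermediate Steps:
$N{\left(g \right)} = g^{2} + 14 g$
$a{\left(c,M \right)} = M + c$
$\sqrt{a{\left(N{\left(P \right)},k{\left(8 \right)} \right)} - 29438} = \sqrt{\left(\frac{4}{8} + 12 \left(14 + 12\right)\right) - 29438} = \sqrt{\left(4 \cdot \frac{1}{8} + 12 \cdot 26\right) - 29438} = \sqrt{\left(\frac{1}{2} + 312\right) - 29438} = \sqrt{\frac{625}{2} - 29438} = \sqrt{- \frac{58251}{2}} = \frac{i \sqrt{116502}}{2}$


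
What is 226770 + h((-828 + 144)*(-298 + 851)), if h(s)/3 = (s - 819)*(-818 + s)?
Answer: 431083558680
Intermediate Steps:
h(s) = 3*(-819 + s)*(-818 + s) (h(s) = 3*((s - 819)*(-818 + s)) = 3*((-819 + s)*(-818 + s)) = 3*(-819 + s)*(-818 + s))
226770 + h((-828 + 144)*(-298 + 851)) = 226770 + (2009826 - 4911*(-828 + 144)*(-298 + 851) + 3*((-828 + 144)*(-298 + 851))²) = 226770 + (2009826 - (-3359124)*553 + 3*(-684*553)²) = 226770 + (2009826 - 4911*(-378252) + 3*(-378252)²) = 226770 + (2009826 + 1857595572 + 3*143074575504) = 226770 + (2009826 + 1857595572 + 429223726512) = 226770 + 431083331910 = 431083558680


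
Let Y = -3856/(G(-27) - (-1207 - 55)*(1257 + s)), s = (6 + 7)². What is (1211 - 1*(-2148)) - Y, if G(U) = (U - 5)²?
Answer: 1512085045/450159 ≈ 3359.0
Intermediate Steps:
s = 169 (s = 13² = 169)
G(U) = (-5 + U)²
Y = -964/450159 (Y = -3856/((-5 - 27)² - (-1207 - 55)*(1257 + 169)) = -3856/((-32)² - (-1262)*1426) = -3856/(1024 - 1*(-1799612)) = -3856/(1024 + 1799612) = -3856/1800636 = -3856*1/1800636 = -964/450159 ≈ -0.0021415)
(1211 - 1*(-2148)) - Y = (1211 - 1*(-2148)) - 1*(-964/450159) = (1211 + 2148) + 964/450159 = 3359 + 964/450159 = 1512085045/450159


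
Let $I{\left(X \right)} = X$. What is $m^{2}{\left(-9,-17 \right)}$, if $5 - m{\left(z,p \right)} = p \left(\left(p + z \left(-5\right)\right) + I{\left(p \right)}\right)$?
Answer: $36864$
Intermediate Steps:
$m{\left(z,p \right)} = 5 - p \left(- 5 z + 2 p\right)$ ($m{\left(z,p \right)} = 5 - p \left(\left(p + z \left(-5\right)\right) + p\right) = 5 - p \left(\left(p - 5 z\right) + p\right) = 5 - p \left(- 5 z + 2 p\right)$)
$m^{2}{\left(-9,-17 \right)} = \left(5 - 2 \left(-17\right)^{2} + 5 \left(-17\right) \left(-9\right)\right)^{2} = \left(5 - 578 + 765\right)^{2} = 192^{2} = 36864$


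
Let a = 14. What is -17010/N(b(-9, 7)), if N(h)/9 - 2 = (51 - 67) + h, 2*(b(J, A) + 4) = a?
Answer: 1890/11 ≈ 171.82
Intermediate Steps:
b(J, A) = 3 (b(J, A) = -4 + (1/2)*14 = -4 + 7 = 3)
N(h) = -126 + 9*h (N(h) = 18 + 9*((51 - 67) + h) = 18 + 9*(-16 + h) = 18 + (-144 + 9*h) = -126 + 9*h)
-17010/N(b(-9, 7)) = -17010/(-126 + 9*3) = -17010/(-126 + 27) = -17010/(-99) = -17010*(-1/99) = 1890/11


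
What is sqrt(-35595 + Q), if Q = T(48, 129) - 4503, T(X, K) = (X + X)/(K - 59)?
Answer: I*sqrt(49118370)/35 ≈ 200.24*I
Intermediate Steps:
T(X, K) = 2*X/(-59 + K) (T(X, K) = (2*X)/(-59 + K) = 2*X/(-59 + K))
Q = -157557/35 (Q = 2*48/(-59 + 129) - 4503 = 2*48/70 - 4503 = 2*48*(1/70) - 4503 = 48/35 - 4503 = -157557/35 ≈ -4501.6)
sqrt(-35595 + Q) = sqrt(-35595 - 157557/35) = sqrt(-1403382/35) = I*sqrt(49118370)/35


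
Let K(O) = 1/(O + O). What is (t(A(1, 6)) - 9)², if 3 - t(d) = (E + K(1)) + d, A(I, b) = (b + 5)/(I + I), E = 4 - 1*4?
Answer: 144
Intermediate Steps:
K(O) = 1/(2*O)
E = 0 (E = 4 - 4 = 0)
A(I, b) = (5 + b)/(2*I) (A(I, b) = (5 + b)/((2*I)) = (5 + b)*(1/(2*I)) = (5 + b)/(2*I))
t(d) = 5/2 - d (t(d) = 3 - ((0 + (½)/1) + d) = 3 - ((0 + (½)*1) + d) = 3 - ((0 + ½) + d) = 3 - (½ + d) = 3 + (-½ - d) = 5/2 - d)
(t(A(1, 6)) - 9)² = ((5/2 - (5 + 6)/(2*1)) - 9)² = ((5/2 - 11/2) - 9)² = (-3 - 9)² = (-12)² = 144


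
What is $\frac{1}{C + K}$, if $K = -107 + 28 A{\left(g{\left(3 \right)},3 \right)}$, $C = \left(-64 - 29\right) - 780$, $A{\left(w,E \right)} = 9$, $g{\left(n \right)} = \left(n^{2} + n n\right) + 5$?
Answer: $- \frac{1}{728} \approx -0.0013736$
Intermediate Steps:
$g{\left(n \right)} = 5 + 2 n^{2}$ ($g{\left(n \right)} = \left(n^{2} + n^{2}\right) + 5 = 2 n^{2} + 5 = 5 + 2 n^{2}$)
$C = -873$ ($C = \left(-64 - 29\right) - 780 = -93 - 780 = -873$)
$K = 145$ ($K = -107 + 28 \cdot 9 = -107 + 252 = 145$)
$\frac{1}{C + K} = \frac{1}{-873 + 145} = \frac{1}{-728} = - \frac{1}{728}$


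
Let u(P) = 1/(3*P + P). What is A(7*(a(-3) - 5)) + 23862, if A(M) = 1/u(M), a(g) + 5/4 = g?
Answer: 23603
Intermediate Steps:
a(g) = -5/4 + g
u(P) = 1/(4*P)
A(M) = 4*M (A(M) = 1/(1/(4*M)) = 4*M)
A(7*(a(-3) - 5)) + 23862 = 4*(7*((-5/4 - 3) - 5)) + 23862 = 4*(7*(-17/4 - 5)) + 23862 = 4*(7*(-37/4)) + 23862 = 4*(-259/4) + 23862 = -259 + 23862 = 23603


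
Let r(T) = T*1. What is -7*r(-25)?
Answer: 175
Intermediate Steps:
r(T) = T
-7*r(-25) = -7*(-25) = 175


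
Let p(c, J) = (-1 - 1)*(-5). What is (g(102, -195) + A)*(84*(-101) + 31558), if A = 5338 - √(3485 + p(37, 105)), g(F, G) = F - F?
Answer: 123169012 - 23074*√3495 ≈ 1.2180e+8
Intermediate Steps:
g(F, G) = 0
p(c, J) = 10 (p(c, J) = -2*(-5) = 10)
A = 5338 - √3495 (A = 5338 - √(3485 + 10) = 5338 - √3495 ≈ 5278.9)
(g(102, -195) + A)*(84*(-101) + 31558) = (0 + (5338 - √3495))*(84*(-101) + 31558) = (5338 - √3495)*(-8484 + 31558) = (5338 - √3495)*23074 = 123169012 - 23074*√3495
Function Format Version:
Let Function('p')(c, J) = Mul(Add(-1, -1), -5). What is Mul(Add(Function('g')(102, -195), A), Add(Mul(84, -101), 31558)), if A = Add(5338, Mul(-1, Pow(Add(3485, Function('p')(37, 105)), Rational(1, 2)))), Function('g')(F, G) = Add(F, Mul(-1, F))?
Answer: Add(123169012, Mul(-23074, Pow(3495, Rational(1, 2)))) ≈ 1.2180e+8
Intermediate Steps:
Function('g')(F, G) = 0
Function('p')(c, J) = 10 (Function('p')(c, J) = Mul(-2, -5) = 10)
A = Add(5338, Mul(-1, Pow(3495, Rational(1, 2)))) (A = Add(5338, Mul(-1, Pow(Add(3485, 10), Rational(1, 2)))) = Add(5338, Mul(-1, Pow(3495, Rational(1, 2)))) ≈ 5278.9)
Mul(Add(Function('g')(102, -195), A), Add(Mul(84, -101), 31558)) = Mul(Add(0, Add(5338, Mul(-1, Pow(3495, Rational(1, 2))))), Add(Mul(84, -101), 31558)) = Mul(Add(5338, Mul(-1, Pow(3495, Rational(1, 2)))), Add(-8484, 31558)) = Mul(Add(5338, Mul(-1, Pow(3495, Rational(1, 2)))), 23074) = Add(123169012, Mul(-23074, Pow(3495, Rational(1, 2))))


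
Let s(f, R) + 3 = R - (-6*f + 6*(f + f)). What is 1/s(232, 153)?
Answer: -1/1242 ≈ -0.00080515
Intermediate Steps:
s(f, R) = -3 + R - 6*f (s(f, R) = -3 + (R - (-6*f + 6*(f + f))) = -3 + (R - (-6*f + 6*(2*f))) = -3 + (R - (-6*f + 12*f)) = -3 + (R - 6*f) = -3 + R - 6*f)
1/s(232, 153) = 1/(-3 + 153 - 6*232) = 1/(-3 + 153 - 1392) = 1/(-1242) = -1/1242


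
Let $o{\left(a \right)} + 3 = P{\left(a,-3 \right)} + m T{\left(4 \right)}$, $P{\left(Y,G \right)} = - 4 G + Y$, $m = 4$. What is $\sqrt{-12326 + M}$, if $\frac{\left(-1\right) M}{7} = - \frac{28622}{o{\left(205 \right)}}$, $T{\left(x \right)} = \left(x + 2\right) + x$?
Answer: $\frac{5 i \sqrt{7443343}}{127} \approx 107.41 i$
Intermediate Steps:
$P{\left(Y,G \right)} = Y - 4 G$
$T{\left(x \right)} = 2 + 2 x$ ($T{\left(x \right)} = \left(2 + x\right) + x = 2 + 2 x$)
$o{\left(a \right)} = 49 + a$ ($o{\left(a \right)} = -3 + \left(\left(a - -12\right) + 4 \left(2 + 2 \cdot 4\right)\right) = -3 + \left(\left(a + 12\right) + 4 \left(2 + 8\right)\right) = -3 + \left(\left(12 + a\right) + 4 \cdot 10\right) = -3 + \left(\left(12 + a\right) + 40\right) = -3 + \left(52 + a\right) = 49 + a$)
$M = \frac{100177}{127}$ ($M = - 7 \left(- \frac{28622}{49 + 205}\right) = - 7 \left(- \frac{28622}{254}\right) = - 7 \left(\left(-28622\right) \frac{1}{254}\right) = \left(-7\right) \left(- \frac{14311}{127}\right) = \frac{100177}{127} \approx 788.79$)
$\sqrt{-12326 + M} = \sqrt{-12326 + \frac{100177}{127}} = \sqrt{- \frac{1465225}{127}} = \frac{5 i \sqrt{7443343}}{127}$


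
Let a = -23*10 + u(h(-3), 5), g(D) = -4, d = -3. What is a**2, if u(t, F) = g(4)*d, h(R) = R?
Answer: 47524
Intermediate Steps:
u(t, F) = 12 (u(t, F) = -4*(-3) = 12)
a = -218 (a = -23*10 + 12 = -230 + 12 = -218)
a**2 = (-218)**2 = 47524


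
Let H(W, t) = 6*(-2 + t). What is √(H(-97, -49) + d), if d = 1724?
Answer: √1418 ≈ 37.656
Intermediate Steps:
H(W, t) = -12 + 6*t
√(H(-97, -49) + d) = √((-12 + 6*(-49)) + 1724) = √((-12 - 294) + 1724) = √(-306 + 1724) = √1418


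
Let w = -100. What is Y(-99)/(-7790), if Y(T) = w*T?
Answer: -990/779 ≈ -1.2709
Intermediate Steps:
Y(T) = -100*T
Y(-99)/(-7790) = -100*(-99)/(-7790) = 9900*(-1/7790) = -990/779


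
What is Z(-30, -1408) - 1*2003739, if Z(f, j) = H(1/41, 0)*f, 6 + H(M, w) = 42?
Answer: -2004819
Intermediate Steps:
H(M, w) = 36 (H(M, w) = -6 + 42 = 36)
Z(f, j) = 36*f
Z(-30, -1408) - 1*2003739 = 36*(-30) - 1*2003739 = -1080 - 2003739 = -2004819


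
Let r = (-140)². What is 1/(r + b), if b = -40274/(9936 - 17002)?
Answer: 3533/69266937 ≈ 5.1006e-5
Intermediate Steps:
r = 19600
b = 20137/3533 (b = -40274/(-7066) = -40274*(-1/7066) = 20137/3533 ≈ 5.6997)
1/(r + b) = 1/(19600 + 20137/3533) = 1/(69266937/3533) = 3533/69266937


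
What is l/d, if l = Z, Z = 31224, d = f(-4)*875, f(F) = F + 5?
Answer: 31224/875 ≈ 35.685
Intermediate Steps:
f(F) = 5 + F
d = 875 (d = (5 - 4)*875 = 1*875 = 875)
l = 31224
l/d = 31224/875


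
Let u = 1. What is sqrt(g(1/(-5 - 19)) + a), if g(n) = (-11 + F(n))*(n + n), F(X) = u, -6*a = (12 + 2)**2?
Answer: I*sqrt(1146)/6 ≈ 5.6421*I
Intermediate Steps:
a = -98/3 (a = -(12 + 2)**2/6 = -1/6*14**2 = -1/6*196 = -98/3 ≈ -32.667)
F(X) = 1
g(n) = -20*n (g(n) = (-11 + 1)*(n + n) = -20*n)
sqrt(g(1/(-5 - 19)) + a) = sqrt(-20/(-5 - 19) - 98/3) = sqrt(-20/(-24) - 98/3) = sqrt(-20*(-1/24) - 98/3) = sqrt(5/6 - 98/3) = sqrt(-191/6) = I*sqrt(1146)/6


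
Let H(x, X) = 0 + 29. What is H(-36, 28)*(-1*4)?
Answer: -116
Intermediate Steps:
H(x, X) = 29
H(-36, 28)*(-1*4) = 29*(-1*4) = 29*(-4) = -116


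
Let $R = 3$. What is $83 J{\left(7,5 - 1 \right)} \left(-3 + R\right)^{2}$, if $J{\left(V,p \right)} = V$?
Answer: $0$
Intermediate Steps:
$83 J{\left(7,5 - 1 \right)} \left(-3 + R\right)^{2} = 83 \cdot 7 \left(-3 + 3\right)^{2} = 581 \cdot 0^{2} = 581 \cdot 0 = 0$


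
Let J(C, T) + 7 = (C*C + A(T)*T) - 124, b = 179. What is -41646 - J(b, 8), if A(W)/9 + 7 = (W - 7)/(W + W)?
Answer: -146113/2 ≈ -73057.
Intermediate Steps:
A(W) = -63 + 9*(-7 + W)/(2*W) (A(W) = -63 + 9*((W - 7)/(W + W)) = -63 + 9*((-7 + W)/((2*W))) = -63 + 9*((-7 + W)*(1/(2*W))) = -63 + 9*((-7 + W)/(2*W)) = -63 + 9*(-7 + W)/(2*W))
J(C, T) = -325/2 + C² - 117*T/2 (J(C, T) = -7 + ((C*C + (9*(-7 - 13*T)/(2*T))*T) - 124) = -7 + ((C² + (-63/2 - 117*T/2)) - 124) = -7 + ((-63/2 + C² - 117*T/2) - 124) = -7 + (-311/2 + C² - 117*T/2) = -325/2 + C² - 117*T/2)
-41646 - J(b, 8) = -41646 - (-325/2 + 179² - 117/2*8) = -41646 - (-325/2 + 32041 - 468) = -41646 - 1*62821/2 = -41646 - 62821/2 = -146113/2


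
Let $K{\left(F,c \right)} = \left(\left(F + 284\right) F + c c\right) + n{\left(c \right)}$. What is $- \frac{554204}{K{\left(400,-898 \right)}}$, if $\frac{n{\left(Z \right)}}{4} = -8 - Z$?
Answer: $- \frac{138551}{270891} \approx -0.51146$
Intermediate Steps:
$n{\left(Z \right)} = -32 - 4 Z$ ($n{\left(Z \right)} = 4 \left(-8 - Z\right) = -32 - 4 Z$)
$K{\left(F,c \right)} = -32 + c^{2} - 4 c + F \left(284 + F\right)$ ($K{\left(F,c \right)} = \left(\left(F + 284\right) F + c c\right) - \left(32 + 4 c\right) = \left(\left(284 + F\right) F + c^{2}\right) - \left(32 + 4 c\right) = \left(F \left(284 + F\right) + c^{2}\right) - \left(32 + 4 c\right) = \left(c^{2} + F \left(284 + F\right)\right) - \left(32 + 4 c\right) = -32 + c^{2} - 4 c + F \left(284 + F\right)$)
$- \frac{554204}{K{\left(400,-898 \right)}} = - \frac{554204}{-32 + 400^{2} + \left(-898\right)^{2} - -3592 + 284 \cdot 400} = - \frac{554204}{-32 + 160000 + 806404 + 3592 + 113600} = - \frac{554204}{1083564} = \left(-554204\right) \frac{1}{1083564} = - \frac{138551}{270891}$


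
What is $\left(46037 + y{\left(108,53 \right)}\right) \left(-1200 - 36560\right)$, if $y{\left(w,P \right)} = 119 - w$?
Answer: $-1738772480$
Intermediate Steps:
$\left(46037 + y{\left(108,53 \right)}\right) \left(-1200 - 36560\right) = \left(46037 + \left(119 - 108\right)\right) \left(-1200 - 36560\right) = \left(46037 + \left(119 - 108\right)\right) \left(-37760\right) = \left(46037 + 11\right) \left(-37760\right) = 46048 \left(-37760\right) = -1738772480$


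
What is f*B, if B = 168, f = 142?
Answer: 23856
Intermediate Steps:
f*B = 142*168 = 23856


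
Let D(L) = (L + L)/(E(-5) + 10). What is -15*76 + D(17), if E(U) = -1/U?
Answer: -3410/3 ≈ -1136.7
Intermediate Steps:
D(L) = 10*L/51 (D(L) = (L + L)/(-1/(-5) + 10) = (2*L)/(-1*(-⅕) + 10) = (2*L)/(⅕ + 10) = (2*L)/(51/5) = (2*L)*(5/51) = 10*L/51)
-15*76 + D(17) = -15*76 + (10/51)*17 = -1140 + 10/3 = -3410/3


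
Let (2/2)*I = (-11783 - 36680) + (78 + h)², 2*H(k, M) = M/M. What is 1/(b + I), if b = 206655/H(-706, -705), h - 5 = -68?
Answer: 1/365072 ≈ 2.7392e-6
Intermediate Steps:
h = -63 (h = 5 - 68 = -63)
H(k, M) = ½ (H(k, M) = (M/M)/2 = (½)*1 = ½)
I = -48238 (I = (-11783 - 36680) + (78 - 63)² = -48463 + 15² = -48463 + 225 = -48238)
b = 413310 (b = 206655/(½) = 206655*2 = 413310)
1/(b + I) = 1/(413310 - 48238) = 1/365072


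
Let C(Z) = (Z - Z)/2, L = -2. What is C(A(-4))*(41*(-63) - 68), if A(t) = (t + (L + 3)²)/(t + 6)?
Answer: 0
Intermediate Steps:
A(t) = (1 + t)/(6 + t) (A(t) = (t + (-2 + 3)²)/(t + 6) = (t + 1²)/(6 + t) = (t + 1)/(6 + t) = (1 + t)/(6 + t))
C(Z) = 0 (C(Z) = 0*(½) = 0)
C(A(-4))*(41*(-63) - 68) = 0*(41*(-63) - 68) = 0*(-2583 - 68) = 0*(-2651) = 0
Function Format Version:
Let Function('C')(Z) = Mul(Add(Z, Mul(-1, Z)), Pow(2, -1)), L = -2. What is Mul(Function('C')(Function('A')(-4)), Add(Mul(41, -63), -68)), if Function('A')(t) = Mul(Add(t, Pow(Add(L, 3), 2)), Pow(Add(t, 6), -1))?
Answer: 0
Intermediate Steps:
Function('A')(t) = Mul(Pow(Add(6, t), -1), Add(1, t)) (Function('A')(t) = Mul(Add(t, Pow(Add(-2, 3), 2)), Pow(Add(t, 6), -1)) = Mul(Add(t, Pow(1, 2)), Pow(Add(6, t), -1)) = Mul(Add(t, 1), Pow(Add(6, t), -1)) = Mul(Add(1, t), Pow(Add(6, t), -1)) = Mul(Pow(Add(6, t), -1), Add(1, t)))
Function('C')(Z) = 0 (Function('C')(Z) = Mul(0, Rational(1, 2)) = 0)
Mul(Function('C')(Function('A')(-4)), Add(Mul(41, -63), -68)) = Mul(0, Add(Mul(41, -63), -68)) = Mul(0, Add(-2583, -68)) = Mul(0, -2651) = 0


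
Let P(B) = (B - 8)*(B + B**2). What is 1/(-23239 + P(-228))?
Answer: -1/12237655 ≈ -8.1715e-8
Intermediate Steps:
P(B) = (-8 + B)*(B + B**2)
1/(-23239 + P(-228)) = 1/(-23239 - 228*(-8 + (-228)**2 - 7*(-228))) = 1/(-23239 - 228*(-8 + 51984 + 1596)) = 1/(-23239 - 228*53572) = 1/(-23239 - 12214416) = 1/(-12237655) = -1/12237655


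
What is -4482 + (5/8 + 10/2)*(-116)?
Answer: -10269/2 ≈ -5134.5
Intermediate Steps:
-4482 + (5/8 + 10/2)*(-116) = -4482 + (5*(1/8) + 10*(1/2))*(-116) = -4482 + (5/8 + 5)*(-116) = -4482 + (45/8)*(-116) = -4482 - 1305/2 = -10269/2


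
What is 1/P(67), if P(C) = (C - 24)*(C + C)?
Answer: 1/5762 ≈ 0.00017355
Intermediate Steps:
P(C) = 2*C*(-24 + C) (P(C) = (-24 + C)*(2*C) = 2*C*(-24 + C))
1/P(67) = 1/(2*67*(-24 + 67)) = 1/(2*67*43) = 1/5762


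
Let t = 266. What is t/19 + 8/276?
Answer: 968/69 ≈ 14.029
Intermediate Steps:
t/19 + 8/276 = 266/19 + 8/276 = 266*(1/19) + 8*(1/276) = 14 + 2/69 = 968/69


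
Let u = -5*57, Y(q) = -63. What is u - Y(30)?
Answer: -222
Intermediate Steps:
u = -285
u - Y(30) = -285 - 1*(-63) = -285 + 63 = -222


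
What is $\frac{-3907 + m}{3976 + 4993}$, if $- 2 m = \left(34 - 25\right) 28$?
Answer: $- \frac{4033}{8969} \approx -0.44966$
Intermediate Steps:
$m = -126$ ($m = - \frac{\left(34 - 25\right) 28}{2} = - \frac{9 \cdot 28}{2} = \left(- \frac{1}{2}\right) 252 = -126$)
$\frac{-3907 + m}{3976 + 4993} = \frac{-3907 - 126}{3976 + 4993} = - \frac{4033}{8969}$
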